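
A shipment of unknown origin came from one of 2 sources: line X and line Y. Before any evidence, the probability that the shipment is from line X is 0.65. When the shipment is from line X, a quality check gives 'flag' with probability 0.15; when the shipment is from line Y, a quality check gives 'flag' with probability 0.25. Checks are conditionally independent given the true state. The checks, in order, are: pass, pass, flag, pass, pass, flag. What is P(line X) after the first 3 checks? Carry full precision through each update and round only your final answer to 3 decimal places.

0.589

Each posterior becomes the prior for the next update.
After 'pass': P(line X) = 0.85·0.6500 / (0.85·0.6500 + 0.75·0.3500) ≈ 0.6779
After 'pass': P(line X) = 0.85·0.6779 / (0.85·0.6779 + 0.75·0.3221) ≈ 0.7046
After 'flag': P(line X) = 0.15·0.7046 / (0.15·0.7046 + 0.25·0.2954) ≈ 0.5887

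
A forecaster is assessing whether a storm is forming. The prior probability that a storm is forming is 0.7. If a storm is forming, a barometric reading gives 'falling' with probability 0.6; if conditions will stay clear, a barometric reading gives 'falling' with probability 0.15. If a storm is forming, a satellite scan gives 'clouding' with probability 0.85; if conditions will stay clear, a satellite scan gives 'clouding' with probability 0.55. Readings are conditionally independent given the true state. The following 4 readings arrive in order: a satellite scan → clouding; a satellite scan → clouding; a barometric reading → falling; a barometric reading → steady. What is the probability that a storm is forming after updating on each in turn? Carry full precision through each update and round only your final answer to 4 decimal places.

0.9130

After a satellite scan='clouding': P(storm) = 0.85·0.7000 / (0.85·0.7000 + 0.55·0.3000) ≈ 0.7829
After a satellite scan='clouding': P(storm) = 0.85·0.7829 / (0.85·0.7829 + 0.55·0.2171) ≈ 0.8479
After a barometric reading='falling': P(storm) = 0.6·0.8479 / (0.6·0.8479 + 0.15·0.1521) ≈ 0.9571
After a barometric reading='steady': P(storm) = 0.4·0.9571 / (0.4·0.9571 + 0.85·0.0429) ≈ 0.9130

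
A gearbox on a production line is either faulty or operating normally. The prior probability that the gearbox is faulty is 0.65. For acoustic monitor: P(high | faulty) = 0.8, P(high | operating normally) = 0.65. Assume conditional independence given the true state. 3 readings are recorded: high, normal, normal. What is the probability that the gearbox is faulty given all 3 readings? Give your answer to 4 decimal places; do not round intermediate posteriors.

0.4274

After 'high': P(faulty) = 0.8·0.6500 / (0.8·0.6500 + 0.65·0.3500) ≈ 0.6957
After 'normal': P(faulty) = 0.2·0.6957 / (0.2·0.6957 + 0.35·0.3043) ≈ 0.5664
After 'normal': P(faulty) = 0.2·0.5664 / (0.2·0.5664 + 0.35·0.4336) ≈ 0.4274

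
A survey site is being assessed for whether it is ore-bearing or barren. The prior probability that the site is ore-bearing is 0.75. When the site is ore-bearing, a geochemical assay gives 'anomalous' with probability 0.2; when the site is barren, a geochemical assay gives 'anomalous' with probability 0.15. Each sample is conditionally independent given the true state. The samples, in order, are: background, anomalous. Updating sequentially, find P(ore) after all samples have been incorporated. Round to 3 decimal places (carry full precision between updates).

0.790

After 'background': P(ore) = 0.8·0.7500 / (0.8·0.7500 + 0.85·0.2500) ≈ 0.7385
After 'anomalous': P(ore) = 0.2·0.7385 / (0.2·0.7385 + 0.15·0.2615) ≈ 0.7901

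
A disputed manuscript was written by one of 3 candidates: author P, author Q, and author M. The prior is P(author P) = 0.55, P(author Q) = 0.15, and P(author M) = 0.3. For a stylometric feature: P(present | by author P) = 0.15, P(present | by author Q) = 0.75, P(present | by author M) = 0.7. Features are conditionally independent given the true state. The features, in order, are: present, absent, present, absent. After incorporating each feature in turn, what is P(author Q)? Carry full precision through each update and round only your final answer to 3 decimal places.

0.192

Apply Bayes' rule sequentially, carrying P(author Q) forward.
After 'present': normaliser = 0.15·0.5500 + 0.75·0.1500 + 0.7·0.3000; P(author P) ≈ 0.2037, P(author Q) ≈ 0.2778, P(author M) ≈ 0.5185
After 'absent': normaliser = 0.85·0.2037 + 0.25·0.2778 + 0.3·0.5185; P(author P) ≈ 0.4349, P(author Q) ≈ 0.1744, P(author M) ≈ 0.3907
After 'present': normaliser = 0.15·0.4349 + 0.75·0.1744 + 0.7·0.3907; P(author P) ≈ 0.1389, P(author Q) ≈ 0.2786, P(author M) ≈ 0.5825
After 'absent': normaliser = 0.85·0.1389 + 0.25·0.2786 + 0.3·0.5825; P(author P) ≈ 0.3258, P(author Q) ≈ 0.1922, P(author M) ≈ 0.4821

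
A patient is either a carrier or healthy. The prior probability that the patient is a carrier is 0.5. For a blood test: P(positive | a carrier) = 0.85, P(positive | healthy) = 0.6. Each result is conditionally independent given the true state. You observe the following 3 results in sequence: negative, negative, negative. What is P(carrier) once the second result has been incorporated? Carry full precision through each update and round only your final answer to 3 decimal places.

After 'negative': P(carrier) = 0.15·0.5000 / (0.15·0.5000 + 0.4·0.5000) ≈ 0.2727
After 'negative': P(carrier) = 0.15·0.2727 / (0.15·0.2727 + 0.4·0.7273) ≈ 0.1233

0.123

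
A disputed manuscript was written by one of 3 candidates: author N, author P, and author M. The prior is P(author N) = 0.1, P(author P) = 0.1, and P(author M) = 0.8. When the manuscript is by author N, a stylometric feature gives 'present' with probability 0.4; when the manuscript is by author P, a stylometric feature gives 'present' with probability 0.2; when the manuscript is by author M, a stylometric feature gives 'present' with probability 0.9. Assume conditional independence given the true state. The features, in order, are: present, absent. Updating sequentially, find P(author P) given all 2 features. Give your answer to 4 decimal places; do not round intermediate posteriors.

After 'present': normaliser = 0.4·0.1000 + 0.2·0.1000 + 0.9·0.8000; P(author N) ≈ 0.0513, P(author P) ≈ 0.0256, P(author M) ≈ 0.9231
After 'absent': normaliser = 0.6·0.0513 + 0.8·0.0256 + 0.1·0.9231; P(author N) ≈ 0.2143, P(author P) ≈ 0.1429, P(author M) ≈ 0.6429

0.1429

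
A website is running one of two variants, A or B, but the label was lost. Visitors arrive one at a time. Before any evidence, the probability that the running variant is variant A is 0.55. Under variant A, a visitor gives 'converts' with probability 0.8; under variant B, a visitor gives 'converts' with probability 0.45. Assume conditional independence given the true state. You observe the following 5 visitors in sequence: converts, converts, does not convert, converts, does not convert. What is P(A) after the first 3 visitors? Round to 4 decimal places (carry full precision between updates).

After 'converts': P(A) = 0.8·0.5500 / (0.8·0.5500 + 0.45·0.4500) ≈ 0.6848
After 'converts': P(A) = 0.8·0.6848 / (0.8·0.6848 + 0.45·0.3152) ≈ 0.7944
After 'does not convert': P(A) = 0.2·0.7944 / (0.2·0.7944 + 0.55·0.2056) ≈ 0.5841

0.5841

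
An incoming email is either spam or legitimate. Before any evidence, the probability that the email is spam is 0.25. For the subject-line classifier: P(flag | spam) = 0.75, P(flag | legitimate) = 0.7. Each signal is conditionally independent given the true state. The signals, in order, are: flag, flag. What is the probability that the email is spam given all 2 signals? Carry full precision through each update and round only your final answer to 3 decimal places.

0.277

Each posterior becomes the prior for the next update.
After 'flag': P(spam) = 0.75·0.2500 / (0.75·0.2500 + 0.7·0.7500) ≈ 0.2632
After 'flag': P(spam) = 0.75·0.2632 / (0.75·0.2632 + 0.7·0.7368) ≈ 0.2768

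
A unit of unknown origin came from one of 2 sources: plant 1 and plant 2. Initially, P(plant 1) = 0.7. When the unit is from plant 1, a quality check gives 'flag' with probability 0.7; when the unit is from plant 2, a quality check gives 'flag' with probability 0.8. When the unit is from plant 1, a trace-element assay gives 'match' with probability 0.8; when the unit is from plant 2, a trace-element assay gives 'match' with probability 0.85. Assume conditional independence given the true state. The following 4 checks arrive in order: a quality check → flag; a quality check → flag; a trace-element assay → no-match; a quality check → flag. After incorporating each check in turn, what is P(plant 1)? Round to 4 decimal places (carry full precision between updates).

After a quality check='flag': P(plant 1) = 0.7·0.7000 / (0.7·0.7000 + 0.8·0.3000) ≈ 0.6712
After a quality check='flag': P(plant 1) = 0.7·0.6712 / (0.7·0.6712 + 0.8·0.3288) ≈ 0.6411
After a trace-element assay='no-match': P(plant 1) = 0.2·0.6411 / (0.2·0.6411 + 0.15·0.3589) ≈ 0.7043
After a quality check='flag': P(plant 1) = 0.7·0.7043 / (0.7·0.7043 + 0.8·0.2957) ≈ 0.6758

0.6758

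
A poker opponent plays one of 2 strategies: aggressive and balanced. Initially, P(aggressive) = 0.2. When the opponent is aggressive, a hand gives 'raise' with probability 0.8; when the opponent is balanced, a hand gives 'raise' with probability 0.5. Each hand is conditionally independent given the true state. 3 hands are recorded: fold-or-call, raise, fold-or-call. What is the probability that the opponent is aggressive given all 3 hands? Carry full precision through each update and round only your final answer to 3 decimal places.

0.060

After 'fold-or-call': P(aggressive) = 0.2·0.2000 / (0.2·0.2000 + 0.5·0.8000) ≈ 0.0909
After 'raise': P(aggressive) = 0.8·0.0909 / (0.8·0.0909 + 0.5·0.9091) ≈ 0.1379
After 'fold-or-call': P(aggressive) = 0.2·0.1379 / (0.2·0.1379 + 0.5·0.8621) ≈ 0.0602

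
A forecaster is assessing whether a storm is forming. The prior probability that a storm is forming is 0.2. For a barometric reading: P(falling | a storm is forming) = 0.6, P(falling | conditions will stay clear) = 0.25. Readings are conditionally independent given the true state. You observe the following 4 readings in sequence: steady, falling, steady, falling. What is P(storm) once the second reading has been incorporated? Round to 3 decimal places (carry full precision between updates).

0.242

Apply Bayes' rule sequentially, carrying P(storm) forward.
After 'steady': P(storm) = 0.4·0.2000 / (0.4·0.2000 + 0.75·0.8000) ≈ 0.1176
After 'falling': P(storm) = 0.6·0.1176 / (0.6·0.1176 + 0.25·0.8824) ≈ 0.2424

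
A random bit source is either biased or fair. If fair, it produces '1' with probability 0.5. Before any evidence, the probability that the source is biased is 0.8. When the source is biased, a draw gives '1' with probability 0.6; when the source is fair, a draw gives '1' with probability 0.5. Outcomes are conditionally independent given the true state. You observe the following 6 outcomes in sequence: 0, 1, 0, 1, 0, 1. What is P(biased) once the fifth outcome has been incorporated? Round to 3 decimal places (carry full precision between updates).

After '0': P(biased) = 0.4·0.8000 / (0.4·0.8000 + 0.5·0.2000) ≈ 0.7619
After '1': P(biased) = 0.6·0.7619 / (0.6·0.7619 + 0.5·0.2381) ≈ 0.7934
After '0': P(biased) = 0.4·0.7934 / (0.4·0.7934 + 0.5·0.2066) ≈ 0.7544
After '1': P(biased) = 0.6·0.7544 / (0.6·0.7544 + 0.5·0.2456) ≈ 0.7866
After '0': P(biased) = 0.4·0.7866 / (0.4·0.7866 + 0.5·0.2134) ≈ 0.7468

0.747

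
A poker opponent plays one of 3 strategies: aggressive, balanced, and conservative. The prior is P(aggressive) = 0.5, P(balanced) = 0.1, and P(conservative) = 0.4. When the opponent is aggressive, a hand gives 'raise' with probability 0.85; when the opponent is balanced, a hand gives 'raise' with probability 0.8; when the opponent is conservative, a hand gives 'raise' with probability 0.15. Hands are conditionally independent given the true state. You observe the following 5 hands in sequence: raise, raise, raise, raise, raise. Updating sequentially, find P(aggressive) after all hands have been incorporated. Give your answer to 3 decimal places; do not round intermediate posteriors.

After 'raise': normaliser = 0.85·0.5000 + 0.8·0.1000 + 0.15·0.4000; P(aggressive) ≈ 0.7522, P(balanced) ≈ 0.1416, P(conservative) ≈ 0.1062
After 'raise': normaliser = 0.85·0.7522 + 0.8·0.1416 + 0.15·0.1062; P(aggressive) ≈ 0.8319, P(balanced) ≈ 0.1474, P(conservative) ≈ 0.0207
After 'raise': normaliser = 0.85·0.8319 + 0.8·0.1474 + 0.15·0.0207; P(aggressive) ≈ 0.8539, P(balanced) ≈ 0.1424, P(conservative) ≈ 0.0038
After 'raise': normaliser = 0.85·0.8539 + 0.8·0.1424 + 0.15·0.0038; P(aggressive) ≈ 0.8638, P(balanced) ≈ 0.1356, P(conservative) ≈ 0.0007
After 'raise': normaliser = 0.85·0.8638 + 0.8·0.1356 + 0.15·0.0007; P(aggressive) ≈ 0.8712, P(balanced) ≈ 0.1287, P(conservative) ≈ 0.0001

0.871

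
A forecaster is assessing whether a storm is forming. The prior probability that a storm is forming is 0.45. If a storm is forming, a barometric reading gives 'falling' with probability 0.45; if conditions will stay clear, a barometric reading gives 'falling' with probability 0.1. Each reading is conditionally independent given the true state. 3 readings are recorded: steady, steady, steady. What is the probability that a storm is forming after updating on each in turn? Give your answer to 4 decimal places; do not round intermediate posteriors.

0.1573

After 'steady': P(storm) = 0.55·0.4500 / (0.55·0.4500 + 0.9·0.5500) ≈ 0.3333
After 'steady': P(storm) = 0.55·0.3333 / (0.55·0.3333 + 0.9·0.6667) ≈ 0.2340
After 'steady': P(storm) = 0.55·0.2340 / (0.55·0.2340 + 0.9·0.7660) ≈ 0.1573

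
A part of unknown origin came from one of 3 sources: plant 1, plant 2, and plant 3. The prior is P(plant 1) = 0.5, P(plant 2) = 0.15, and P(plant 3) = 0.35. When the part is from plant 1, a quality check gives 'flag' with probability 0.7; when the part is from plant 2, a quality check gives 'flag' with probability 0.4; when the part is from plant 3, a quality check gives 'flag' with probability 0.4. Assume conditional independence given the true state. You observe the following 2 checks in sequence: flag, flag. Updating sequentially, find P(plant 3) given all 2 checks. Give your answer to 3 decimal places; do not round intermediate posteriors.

After 'flag': normaliser = 0.7·0.5000 + 0.4·0.1500 + 0.4·0.3500; P(plant 1) ≈ 0.6364, P(plant 2) ≈ 0.1091, P(plant 3) ≈ 0.2545
After 'flag': normaliser = 0.7·0.6364 + 0.4·0.1091 + 0.4·0.2545; P(plant 1) ≈ 0.7538, P(plant 2) ≈ 0.0738, P(plant 3) ≈ 0.1723

0.172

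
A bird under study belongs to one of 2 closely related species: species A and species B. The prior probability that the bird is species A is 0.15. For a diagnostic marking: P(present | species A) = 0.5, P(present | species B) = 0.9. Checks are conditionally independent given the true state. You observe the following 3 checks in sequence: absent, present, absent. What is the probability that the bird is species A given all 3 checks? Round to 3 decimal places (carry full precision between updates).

0.710

Each posterior becomes the prior for the next update.
After 'absent': P(species A) = 0.5·0.1500 / (0.5·0.1500 + 0.1·0.8500) ≈ 0.4688
After 'present': P(species A) = 0.5·0.4688 / (0.5·0.4688 + 0.9·0.5312) ≈ 0.3289
After 'absent': P(species A) = 0.5·0.3289 / (0.5·0.3289 + 0.1·0.6711) ≈ 0.7102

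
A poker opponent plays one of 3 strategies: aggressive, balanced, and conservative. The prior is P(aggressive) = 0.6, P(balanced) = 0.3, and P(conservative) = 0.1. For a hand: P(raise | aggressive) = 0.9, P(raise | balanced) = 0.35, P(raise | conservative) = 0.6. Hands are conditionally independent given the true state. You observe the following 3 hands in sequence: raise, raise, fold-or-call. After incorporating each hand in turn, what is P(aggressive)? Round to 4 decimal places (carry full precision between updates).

After 'raise': normaliser = 0.9·0.6000 + 0.35·0.3000 + 0.6·0.1000; P(aggressive) ≈ 0.7660, P(balanced) ≈ 0.1489, P(conservative) ≈ 0.0851
After 'raise': normaliser = 0.9·0.7660 + 0.35·0.1489 + 0.6·0.0851; P(aggressive) ≈ 0.8698, P(balanced) ≈ 0.0658, P(conservative) ≈ 0.0644
After 'fold-or-call': normaliser = 0.1·0.8698 + 0.65·0.0658 + 0.4·0.0644; P(aggressive) ≈ 0.5593, P(balanced) ≈ 0.2749, P(conservative) ≈ 0.1657

0.5593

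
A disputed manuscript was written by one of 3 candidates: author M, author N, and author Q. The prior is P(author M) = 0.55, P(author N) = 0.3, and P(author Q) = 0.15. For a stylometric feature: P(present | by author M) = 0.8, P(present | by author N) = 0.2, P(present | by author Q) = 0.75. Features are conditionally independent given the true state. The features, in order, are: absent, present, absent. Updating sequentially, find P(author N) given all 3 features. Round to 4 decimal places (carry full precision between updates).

After 'absent': normaliser = 0.2·0.5500 + 0.8·0.3000 + 0.25·0.1500; P(author M) ≈ 0.2839, P(author N) ≈ 0.6194, P(author Q) ≈ 0.0968
After 'present': normaliser = 0.8·0.2839 + 0.2·0.6194 + 0.75·0.0968; P(author M) ≈ 0.5362, P(author N) ≈ 0.2925, P(author Q) ≈ 0.1714
After 'absent': normaliser = 0.2·0.5362 + 0.8·0.2925 + 0.25·0.1714; P(author M) ≈ 0.2792, P(author N) ≈ 0.6092, P(author Q) ≈ 0.1116

0.6092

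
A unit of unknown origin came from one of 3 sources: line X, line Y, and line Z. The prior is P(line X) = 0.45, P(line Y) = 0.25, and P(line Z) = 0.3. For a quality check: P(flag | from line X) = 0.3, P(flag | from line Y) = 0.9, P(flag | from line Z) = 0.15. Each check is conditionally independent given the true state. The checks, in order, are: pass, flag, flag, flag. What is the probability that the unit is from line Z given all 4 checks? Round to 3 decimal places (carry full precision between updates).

Each posterior becomes the prior for the next update.
After 'pass': normaliser = 0.7·0.4500 + 0.1·0.2500 + 0.85·0.3000; P(line X) ≈ 0.5294, P(line Y) ≈ 0.0420, P(line Z) ≈ 0.4286
After 'flag': normaliser = 0.3·0.5294 + 0.9·0.0420 + 0.15·0.4286; P(line X) ≈ 0.6087, P(line Y) ≈ 0.1449, P(line Z) ≈ 0.2464
After 'flag': normaliser = 0.3·0.6087 + 0.9·0.1449 + 0.15·0.2464; P(line X) ≈ 0.5217, P(line Y) ≈ 0.3727, P(line Z) ≈ 0.1056
After 'flag': normaliser = 0.3·0.5217 + 0.9·0.3727 + 0.15·0.1056; P(line X) ≈ 0.3083, P(line Y) ≈ 0.6606, P(line Z) ≈ 0.0312

0.031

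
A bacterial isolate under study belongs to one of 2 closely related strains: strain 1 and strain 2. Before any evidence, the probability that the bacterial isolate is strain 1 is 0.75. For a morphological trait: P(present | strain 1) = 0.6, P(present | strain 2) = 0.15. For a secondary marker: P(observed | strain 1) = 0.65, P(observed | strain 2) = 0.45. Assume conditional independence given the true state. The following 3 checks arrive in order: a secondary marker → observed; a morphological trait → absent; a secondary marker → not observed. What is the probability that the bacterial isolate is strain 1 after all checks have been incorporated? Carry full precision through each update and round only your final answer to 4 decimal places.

After a secondary marker='observed': P(strain 1) = 0.65·0.7500 / (0.65·0.7500 + 0.45·0.2500) ≈ 0.8125
After a morphological trait='absent': P(strain 1) = 0.4·0.8125 / (0.4·0.8125 + 0.85·0.1875) ≈ 0.6710
After a secondary marker='not observed': P(strain 1) = 0.35·0.6710 / (0.35·0.6710 + 0.55·0.3290) ≈ 0.5648

0.5648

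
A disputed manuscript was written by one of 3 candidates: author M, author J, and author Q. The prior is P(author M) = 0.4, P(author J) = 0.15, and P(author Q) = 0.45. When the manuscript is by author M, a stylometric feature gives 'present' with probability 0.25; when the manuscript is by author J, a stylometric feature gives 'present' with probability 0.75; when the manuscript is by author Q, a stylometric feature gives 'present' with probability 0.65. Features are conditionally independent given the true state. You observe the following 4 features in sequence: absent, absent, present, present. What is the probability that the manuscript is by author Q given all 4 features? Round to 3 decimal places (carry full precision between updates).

0.546

Apply Bayes' rule sequentially, carrying P(author Q) forward.
After 'absent': normaliser = 0.75·0.4000 + 0.25·0.1500 + 0.35·0.4500; P(author M) ≈ 0.6061, P(author J) ≈ 0.0758, P(author Q) ≈ 0.3182
After 'absent': normaliser = 0.75·0.6061 + 0.25·0.0758 + 0.35·0.3182; P(author M) ≈ 0.7772, P(author J) ≈ 0.0324, P(author Q) ≈ 0.1904
After 'present': normaliser = 0.25·0.7772 + 0.75·0.0324 + 0.65·0.1904; P(author M) ≈ 0.5675, P(author J) ≈ 0.0709, P(author Q) ≈ 0.3615
After 'present': normaliser = 0.25·0.5675 + 0.75·0.0709 + 0.65·0.3615; P(author M) ≈ 0.3299, P(author J) ≈ 0.1237, P(author Q) ≈ 0.5464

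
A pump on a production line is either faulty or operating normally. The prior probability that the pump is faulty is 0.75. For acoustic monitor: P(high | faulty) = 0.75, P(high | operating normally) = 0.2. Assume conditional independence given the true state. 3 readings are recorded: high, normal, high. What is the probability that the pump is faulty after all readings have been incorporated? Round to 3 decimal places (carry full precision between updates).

After 'high': P(faulty) = 0.75·0.7500 / (0.75·0.7500 + 0.2·0.2500) ≈ 0.9184
After 'normal': P(faulty) = 0.25·0.9184 / (0.25·0.9184 + 0.8·0.0816) ≈ 0.7785
After 'high': P(faulty) = 0.75·0.7785 / (0.75·0.7785 + 0.2·0.2215) ≈ 0.9295

0.929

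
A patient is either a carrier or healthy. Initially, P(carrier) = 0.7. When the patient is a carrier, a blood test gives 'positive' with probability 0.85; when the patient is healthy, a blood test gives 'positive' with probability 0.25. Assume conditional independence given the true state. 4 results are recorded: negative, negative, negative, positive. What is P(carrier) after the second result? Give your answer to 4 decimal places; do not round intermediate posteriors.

Apply Bayes' rule sequentially, carrying P(carrier) forward.
After 'negative': P(carrier) = 0.15·0.7000 / (0.15·0.7000 + 0.75·0.3000) ≈ 0.3182
After 'negative': P(carrier) = 0.15·0.3182 / (0.15·0.3182 + 0.75·0.6818) ≈ 0.0854

0.0854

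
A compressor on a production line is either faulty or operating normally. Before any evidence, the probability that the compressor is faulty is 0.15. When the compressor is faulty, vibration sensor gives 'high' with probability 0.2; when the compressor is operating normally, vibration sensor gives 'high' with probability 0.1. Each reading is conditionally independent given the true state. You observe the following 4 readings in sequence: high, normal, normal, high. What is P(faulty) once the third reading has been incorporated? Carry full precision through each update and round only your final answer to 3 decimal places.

0.218

After 'high': P(faulty) = 0.2·0.1500 / (0.2·0.1500 + 0.1·0.8500) ≈ 0.2609
After 'normal': P(faulty) = 0.8·0.2609 / (0.8·0.2609 + 0.9·0.7391) ≈ 0.2388
After 'normal': P(faulty) = 0.8·0.2388 / (0.8·0.2388 + 0.9·0.7612) ≈ 0.2181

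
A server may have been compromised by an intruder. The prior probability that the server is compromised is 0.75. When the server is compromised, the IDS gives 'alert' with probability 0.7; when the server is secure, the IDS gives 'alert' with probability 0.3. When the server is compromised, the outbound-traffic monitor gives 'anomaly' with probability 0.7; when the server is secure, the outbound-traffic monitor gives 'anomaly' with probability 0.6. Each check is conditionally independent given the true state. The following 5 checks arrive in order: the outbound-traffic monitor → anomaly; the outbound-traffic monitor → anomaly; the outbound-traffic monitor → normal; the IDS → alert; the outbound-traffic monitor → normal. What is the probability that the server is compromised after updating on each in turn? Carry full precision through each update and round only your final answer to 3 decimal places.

0.843

Apply Bayes' rule sequentially, carrying P(compromised) forward.
After the outbound-traffic monitor='anomaly': P(compromised) = 0.7·0.7500 / (0.7·0.7500 + 0.6·0.2500) ≈ 0.7778
After the outbound-traffic monitor='anomaly': P(compromised) = 0.7·0.7778 / (0.7·0.7778 + 0.6·0.2222) ≈ 0.8033
After the outbound-traffic monitor='normal': P(compromised) = 0.3·0.8033 / (0.3·0.8033 + 0.4·0.1967) ≈ 0.7538
After the IDS='alert': P(compromised) = 0.7·0.7538 / (0.7·0.7538 + 0.3·0.2462) ≈ 0.8772
After the outbound-traffic monitor='normal': P(compromised) = 0.3·0.8772 / (0.3·0.8772 + 0.4·0.1228) ≈ 0.8428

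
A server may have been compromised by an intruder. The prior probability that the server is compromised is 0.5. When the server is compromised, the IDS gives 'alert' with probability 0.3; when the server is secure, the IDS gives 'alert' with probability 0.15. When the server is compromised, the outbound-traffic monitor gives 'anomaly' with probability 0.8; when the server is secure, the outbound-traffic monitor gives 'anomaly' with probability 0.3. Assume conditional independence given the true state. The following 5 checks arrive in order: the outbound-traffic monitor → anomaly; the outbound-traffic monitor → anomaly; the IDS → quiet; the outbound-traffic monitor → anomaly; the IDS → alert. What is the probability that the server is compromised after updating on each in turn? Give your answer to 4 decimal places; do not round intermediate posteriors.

0.9690

Apply Bayes' rule sequentially, carrying P(compromised) forward.
After the outbound-traffic monitor='anomaly': P(compromised) = 0.8·0.5000 / (0.8·0.5000 + 0.3·0.5000) ≈ 0.7273
After the outbound-traffic monitor='anomaly': P(compromised) = 0.8·0.7273 / (0.8·0.7273 + 0.3·0.2727) ≈ 0.8767
After the IDS='quiet': P(compromised) = 0.7·0.8767 / (0.7·0.8767 + 0.85·0.1233) ≈ 0.8541
After the outbound-traffic monitor='anomaly': P(compromised) = 0.8·0.8541 / (0.8·0.8541 + 0.3·0.1459) ≈ 0.9398
After the IDS='alert': P(compromised) = 0.3·0.9398 / (0.3·0.9398 + 0.15·0.0602) ≈ 0.9690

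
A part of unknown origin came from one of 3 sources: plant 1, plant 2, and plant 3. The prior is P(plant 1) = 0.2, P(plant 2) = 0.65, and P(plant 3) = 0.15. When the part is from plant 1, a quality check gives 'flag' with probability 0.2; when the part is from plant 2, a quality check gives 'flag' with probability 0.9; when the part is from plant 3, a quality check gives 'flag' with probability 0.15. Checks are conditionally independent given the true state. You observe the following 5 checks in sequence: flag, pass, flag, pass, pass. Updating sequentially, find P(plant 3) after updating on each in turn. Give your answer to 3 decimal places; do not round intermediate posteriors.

0.310

After 'flag': normaliser = 0.2·0.2000 + 0.9·0.6500 + 0.15·0.1500; P(plant 1) ≈ 0.0618, P(plant 2) ≈ 0.9035, P(plant 3) ≈ 0.0347
After 'pass': normaliser = 0.8·0.0618 + 0.1·0.9035 + 0.85·0.0347; P(plant 1) ≈ 0.2919, P(plant 2) ≈ 0.5336, P(plant 3) ≈ 0.1745
After 'flag': normaliser = 0.2·0.2919 + 0.9·0.5336 + 0.15·0.1745; P(plant 1) ≈ 0.1034, P(plant 2) ≈ 0.8503, P(plant 3) ≈ 0.0463
After 'pass': normaliser = 0.8·0.1034 + 0.1·0.8503 + 0.85·0.0463; P(plant 1) ≈ 0.3993, P(plant 2) ≈ 0.4106, P(plant 3) ≈ 0.1902
After 'pass': normaliser = 0.8·0.3993 + 0.1·0.4106 + 0.85·0.1902; P(plant 1) ≈ 0.6118, P(plant 2) ≈ 0.0786, P(plant 3) ≈ 0.3096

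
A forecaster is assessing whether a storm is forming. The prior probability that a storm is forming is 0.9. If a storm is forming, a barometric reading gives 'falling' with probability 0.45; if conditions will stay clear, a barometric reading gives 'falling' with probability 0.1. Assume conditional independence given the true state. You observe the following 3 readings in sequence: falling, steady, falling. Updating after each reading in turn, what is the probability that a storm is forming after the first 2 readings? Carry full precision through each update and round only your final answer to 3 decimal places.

0.961

Each posterior becomes the prior for the next update.
After 'falling': P(storm) = 0.45·0.9000 / (0.45·0.9000 + 0.1·0.1000) ≈ 0.9759
After 'steady': P(storm) = 0.55·0.9759 / (0.55·0.9759 + 0.9·0.0241) ≈ 0.9612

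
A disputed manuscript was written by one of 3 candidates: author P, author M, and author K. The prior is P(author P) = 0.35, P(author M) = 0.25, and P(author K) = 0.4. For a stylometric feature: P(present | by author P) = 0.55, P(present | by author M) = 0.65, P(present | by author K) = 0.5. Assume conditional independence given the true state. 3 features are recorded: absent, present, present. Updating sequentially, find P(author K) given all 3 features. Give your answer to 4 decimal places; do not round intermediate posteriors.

0.3714

After 'absent': normaliser = 0.45·0.3500 + 0.35·0.2500 + 0.5·0.4000; P(author P) ≈ 0.3539, P(author M) ≈ 0.1966, P(author K) ≈ 0.4494
After 'present': normaliser = 0.55·0.3539 + 0.65·0.1966 + 0.5·0.4494; P(author P) ≈ 0.3557, P(author M) ≈ 0.2336, P(author K) ≈ 0.4107
After 'present': normaliser = 0.55·0.3557 + 0.65·0.2336 + 0.5·0.4107; P(author P) ≈ 0.3539, P(author M) ≈ 0.2746, P(author K) ≈ 0.3714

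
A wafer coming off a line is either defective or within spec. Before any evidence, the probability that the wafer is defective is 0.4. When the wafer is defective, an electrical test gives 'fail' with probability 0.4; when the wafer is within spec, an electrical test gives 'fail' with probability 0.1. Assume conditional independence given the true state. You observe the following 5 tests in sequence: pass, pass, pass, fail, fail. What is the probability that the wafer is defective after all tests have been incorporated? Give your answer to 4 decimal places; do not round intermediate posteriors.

After 'pass': P(defective) = 0.6·0.4000 / (0.6·0.4000 + 0.9·0.6000) ≈ 0.3077
After 'pass': P(defective) = 0.6·0.3077 / (0.6·0.3077 + 0.9·0.6923) ≈ 0.2286
After 'pass': P(defective) = 0.6·0.2286 / (0.6·0.2286 + 0.9·0.7714) ≈ 0.1649
After 'fail': P(defective) = 0.4·0.1649 / (0.4·0.1649 + 0.1·0.8351) ≈ 0.4414
After 'fail': P(defective) = 0.4·0.4414 / (0.4·0.4414 + 0.1·0.5586) ≈ 0.7596

0.7596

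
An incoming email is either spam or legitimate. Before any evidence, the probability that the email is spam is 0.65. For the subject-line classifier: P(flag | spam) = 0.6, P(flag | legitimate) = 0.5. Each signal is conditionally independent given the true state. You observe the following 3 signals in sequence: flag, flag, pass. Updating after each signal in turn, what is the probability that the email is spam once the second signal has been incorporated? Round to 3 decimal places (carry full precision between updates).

After 'flag': P(spam) = 0.6·0.6500 / (0.6·0.6500 + 0.5·0.3500) ≈ 0.6903
After 'flag': P(spam) = 0.6·0.6903 / (0.6·0.6903 + 0.5·0.3097) ≈ 0.7278

0.728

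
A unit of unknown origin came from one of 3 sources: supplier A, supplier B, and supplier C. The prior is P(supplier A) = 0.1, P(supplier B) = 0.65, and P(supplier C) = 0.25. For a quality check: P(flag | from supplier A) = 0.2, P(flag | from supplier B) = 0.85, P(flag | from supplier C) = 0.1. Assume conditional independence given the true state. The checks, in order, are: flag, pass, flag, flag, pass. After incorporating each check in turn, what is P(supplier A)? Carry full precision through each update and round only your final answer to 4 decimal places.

After 'flag': normaliser = 0.2·0.1000 + 0.85·0.6500 + 0.1·0.2500; P(supplier A) ≈ 0.0335, P(supplier B) ≈ 0.9247, P(supplier C) ≈ 0.0418
After 'pass': normaliser = 0.8·0.0335 + 0.15·0.9247 + 0.9·0.0418; P(supplier A) ≈ 0.1318, P(supplier B) ≈ 0.6828, P(supplier C) ≈ 0.1854
After 'flag': normaliser = 0.2·0.1318 + 0.85·0.6828 + 0.1·0.1854; P(supplier A) ≈ 0.0422, P(supplier B) ≈ 0.9282, P(supplier C) ≈ 0.0296
After 'flag': normaliser = 0.2·0.0422 + 0.85·0.9282 + 0.1·0.0296; P(supplier A) ≈ 0.0105, P(supplier B) ≈ 0.9858, P(supplier C) ≈ 0.0037
After 'pass': normaliser = 0.8·0.0105 + 0.15·0.9858 + 0.9·0.0037; P(supplier A) ≈ 0.0528, P(supplier B) ≈ 0.9263, P(supplier C) ≈ 0.0209

0.0528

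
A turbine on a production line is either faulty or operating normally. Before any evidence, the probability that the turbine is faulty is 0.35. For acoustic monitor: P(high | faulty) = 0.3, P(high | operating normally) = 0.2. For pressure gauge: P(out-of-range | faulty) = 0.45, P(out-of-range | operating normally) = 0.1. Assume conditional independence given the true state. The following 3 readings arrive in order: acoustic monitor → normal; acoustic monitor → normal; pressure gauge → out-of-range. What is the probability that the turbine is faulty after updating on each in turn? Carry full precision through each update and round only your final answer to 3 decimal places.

0.650

After acoustic monitor='normal': P(faulty) = 0.7·0.3500 / (0.7·0.3500 + 0.8·0.6500) ≈ 0.3203
After acoustic monitor='normal': P(faulty) = 0.7·0.3203 / (0.7·0.3203 + 0.8·0.6797) ≈ 0.2919
After pressure gauge='out-of-range': P(faulty) = 0.45·0.2919 / (0.45·0.2919 + 0.1·0.7081) ≈ 0.6498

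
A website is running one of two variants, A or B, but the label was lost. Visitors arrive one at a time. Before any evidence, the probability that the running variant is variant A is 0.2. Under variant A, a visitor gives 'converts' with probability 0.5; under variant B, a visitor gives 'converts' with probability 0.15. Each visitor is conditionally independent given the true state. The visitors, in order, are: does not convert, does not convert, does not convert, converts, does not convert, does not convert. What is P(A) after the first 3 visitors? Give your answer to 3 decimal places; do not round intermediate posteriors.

0.048

After 'does not convert': P(A) = 0.5·0.2000 / (0.5·0.2000 + 0.85·0.8000) ≈ 0.1282
After 'does not convert': P(A) = 0.5·0.1282 / (0.5·0.1282 + 0.85·0.8718) ≈ 0.0796
After 'does not convert': P(A) = 0.5·0.0796 / (0.5·0.0796 + 0.85·0.9204) ≈ 0.0484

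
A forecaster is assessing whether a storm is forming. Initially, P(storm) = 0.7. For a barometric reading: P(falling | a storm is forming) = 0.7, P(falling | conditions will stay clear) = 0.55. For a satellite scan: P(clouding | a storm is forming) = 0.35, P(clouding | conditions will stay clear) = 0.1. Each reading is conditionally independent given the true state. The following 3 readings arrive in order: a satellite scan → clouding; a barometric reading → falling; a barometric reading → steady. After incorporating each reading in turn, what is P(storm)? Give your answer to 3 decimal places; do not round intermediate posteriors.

0.874

After a satellite scan='clouding': P(storm) = 0.35·0.7000 / (0.35·0.7000 + 0.1·0.3000) ≈ 0.8909
After a barometric reading='falling': P(storm) = 0.7·0.8909 / (0.7·0.8909 + 0.55·0.1091) ≈ 0.9122
After a barometric reading='steady': P(storm) = 0.3·0.9122 / (0.3·0.9122 + 0.45·0.0878) ≈ 0.8739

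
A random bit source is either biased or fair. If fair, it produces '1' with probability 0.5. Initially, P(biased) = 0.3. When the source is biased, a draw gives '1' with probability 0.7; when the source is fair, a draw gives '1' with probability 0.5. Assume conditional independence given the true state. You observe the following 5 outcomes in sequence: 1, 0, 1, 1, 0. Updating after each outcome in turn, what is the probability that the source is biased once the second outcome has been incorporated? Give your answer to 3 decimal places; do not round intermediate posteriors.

0.265

After '1': P(biased) = 0.7·0.3000 / (0.7·0.3000 + 0.5·0.7000) ≈ 0.3750
After '0': P(biased) = 0.3·0.3750 / (0.3·0.3750 + 0.5·0.6250) ≈ 0.2647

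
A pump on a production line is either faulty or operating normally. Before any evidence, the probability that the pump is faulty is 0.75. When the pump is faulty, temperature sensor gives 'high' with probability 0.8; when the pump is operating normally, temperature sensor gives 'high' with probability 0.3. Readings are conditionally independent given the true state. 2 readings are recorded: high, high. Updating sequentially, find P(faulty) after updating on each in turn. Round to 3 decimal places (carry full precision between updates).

Each posterior becomes the prior for the next update.
After 'high': P(faulty) = 0.8·0.7500 / (0.8·0.7500 + 0.3·0.2500) ≈ 0.8889
After 'high': P(faulty) = 0.8·0.8889 / (0.8·0.8889 + 0.3·0.1111) ≈ 0.9552

0.955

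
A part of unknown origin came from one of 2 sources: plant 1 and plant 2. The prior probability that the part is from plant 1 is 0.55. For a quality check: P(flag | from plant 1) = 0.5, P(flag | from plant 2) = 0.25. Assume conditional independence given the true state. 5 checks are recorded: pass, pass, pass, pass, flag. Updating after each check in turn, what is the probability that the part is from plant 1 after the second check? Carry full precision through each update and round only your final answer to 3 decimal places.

Each posterior becomes the prior for the next update.
After 'pass': P(plant 1) = 0.5·0.5500 / (0.5·0.5500 + 0.75·0.4500) ≈ 0.4490
After 'pass': P(plant 1) = 0.5·0.4490 / (0.5·0.4490 + 0.75·0.5510) ≈ 0.3520

0.352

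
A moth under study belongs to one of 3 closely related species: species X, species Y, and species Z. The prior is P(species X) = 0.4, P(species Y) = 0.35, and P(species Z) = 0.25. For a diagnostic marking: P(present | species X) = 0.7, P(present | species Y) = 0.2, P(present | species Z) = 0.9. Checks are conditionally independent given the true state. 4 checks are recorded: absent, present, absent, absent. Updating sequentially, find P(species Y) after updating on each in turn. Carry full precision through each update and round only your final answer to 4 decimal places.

After 'absent': normaliser = 0.3·0.4000 + 0.8·0.3500 + 0.1·0.2500; P(species X) ≈ 0.2824, P(species Y) ≈ 0.6588, P(species Z) ≈ 0.0588
After 'present': normaliser = 0.7·0.2824 + 0.2·0.6588 + 0.9·0.0588; P(species X) ≈ 0.5169, P(species Y) ≈ 0.3446, P(species Z) ≈ 0.1385
After 'absent': normaliser = 0.3·0.5169 + 0.8·0.3446 + 0.1·0.1385; P(species X) ≈ 0.3488, P(species Y) ≈ 0.6201, P(species Z) ≈ 0.0311
After 'absent': normaliser = 0.3·0.3488 + 0.8·0.6201 + 0.1·0.0311; P(species X) ≈ 0.1733, P(species Y) ≈ 0.8215, P(species Z) ≈ 0.0052

0.8215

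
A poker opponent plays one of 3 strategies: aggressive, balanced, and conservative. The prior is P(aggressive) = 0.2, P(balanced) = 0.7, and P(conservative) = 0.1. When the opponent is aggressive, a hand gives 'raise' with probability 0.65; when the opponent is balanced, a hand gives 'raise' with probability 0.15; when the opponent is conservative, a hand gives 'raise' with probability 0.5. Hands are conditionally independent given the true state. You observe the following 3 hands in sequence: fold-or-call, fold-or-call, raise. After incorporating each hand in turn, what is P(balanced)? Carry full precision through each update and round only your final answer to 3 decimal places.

After 'fold-or-call': normaliser = 0.35·0.2000 + 0.85·0.7000 + 0.5·0.1000; P(aggressive) ≈ 0.0979, P(balanced) ≈ 0.8322, P(conservative) ≈ 0.0699
After 'fold-or-call': normaliser = 0.35·0.0979 + 0.85·0.8322 + 0.5·0.0699; P(aggressive) ≈ 0.0441, P(balanced) ≈ 0.9109, P(conservative) ≈ 0.0450
After 'raise': normaliser = 0.65·0.0441 + 0.15·0.9109 + 0.5·0.0450; P(aggressive) ≈ 0.1527, P(balanced) ≈ 0.7274, P(conservative) ≈ 0.1199

0.727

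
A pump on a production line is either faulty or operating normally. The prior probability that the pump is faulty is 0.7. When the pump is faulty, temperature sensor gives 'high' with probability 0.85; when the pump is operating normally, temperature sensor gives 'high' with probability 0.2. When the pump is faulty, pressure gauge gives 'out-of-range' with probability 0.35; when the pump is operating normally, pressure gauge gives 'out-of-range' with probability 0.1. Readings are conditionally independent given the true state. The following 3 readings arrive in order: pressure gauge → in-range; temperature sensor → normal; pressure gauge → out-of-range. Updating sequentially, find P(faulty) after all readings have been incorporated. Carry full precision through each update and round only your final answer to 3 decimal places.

0.525

After pressure gauge='in-range': P(faulty) = 0.65·0.7000 / (0.65·0.7000 + 0.9·0.3000) ≈ 0.6276
After temperature sensor='normal': P(faulty) = 0.15·0.6276 / (0.15·0.6276 + 0.8·0.3724) ≈ 0.2401
After pressure gauge='out-of-range': P(faulty) = 0.35·0.2401 / (0.35·0.2401 + 0.1·0.7599) ≈ 0.5251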